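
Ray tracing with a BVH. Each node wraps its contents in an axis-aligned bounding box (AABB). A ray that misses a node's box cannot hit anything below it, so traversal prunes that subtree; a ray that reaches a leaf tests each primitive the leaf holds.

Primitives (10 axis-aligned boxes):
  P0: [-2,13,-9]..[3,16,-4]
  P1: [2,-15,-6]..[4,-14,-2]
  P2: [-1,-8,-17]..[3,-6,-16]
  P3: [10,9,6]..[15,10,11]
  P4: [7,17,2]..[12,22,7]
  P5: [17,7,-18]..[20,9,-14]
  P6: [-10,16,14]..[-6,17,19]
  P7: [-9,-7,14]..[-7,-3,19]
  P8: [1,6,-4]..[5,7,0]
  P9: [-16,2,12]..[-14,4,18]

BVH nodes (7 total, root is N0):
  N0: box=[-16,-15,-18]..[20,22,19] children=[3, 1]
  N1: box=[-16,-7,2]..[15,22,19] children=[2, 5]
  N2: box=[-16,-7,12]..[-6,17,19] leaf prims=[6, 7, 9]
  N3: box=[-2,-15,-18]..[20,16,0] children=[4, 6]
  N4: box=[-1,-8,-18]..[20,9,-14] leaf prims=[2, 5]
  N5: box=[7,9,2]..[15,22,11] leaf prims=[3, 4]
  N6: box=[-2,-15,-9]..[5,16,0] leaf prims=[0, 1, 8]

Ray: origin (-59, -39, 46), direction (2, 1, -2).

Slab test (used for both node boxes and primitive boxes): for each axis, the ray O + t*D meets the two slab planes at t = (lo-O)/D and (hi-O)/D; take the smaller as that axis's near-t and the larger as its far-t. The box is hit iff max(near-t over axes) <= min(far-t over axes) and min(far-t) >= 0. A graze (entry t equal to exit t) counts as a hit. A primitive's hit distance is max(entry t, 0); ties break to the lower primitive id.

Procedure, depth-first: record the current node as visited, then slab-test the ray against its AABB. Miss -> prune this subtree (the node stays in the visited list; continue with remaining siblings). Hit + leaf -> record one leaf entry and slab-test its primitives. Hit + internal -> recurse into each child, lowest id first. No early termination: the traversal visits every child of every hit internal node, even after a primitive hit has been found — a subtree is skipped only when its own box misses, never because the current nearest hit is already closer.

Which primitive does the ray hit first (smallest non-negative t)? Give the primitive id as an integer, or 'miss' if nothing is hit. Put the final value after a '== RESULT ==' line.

Traverse from the root:
N0 x:[43/2,79/2] y:[24,61] z:[27/2,32] -> hit [24,32], descend [1, 3]
  N1 x:[43/2,37] y:[32,61] z:[27/2,22] -> miss, prune
  N3 x:[57/2,79/2] y:[24,55] z:[23,32] -> hit [57/2,32], descend [4, 6]
    N4 x:[29,79/2] y:[31,48] z:[30,32] -> hit [31,32] leaf, test {P2@t=31, P5(miss)}
    N6 x:[57/2,32] y:[24,55] z:[23,55/2] -> miss, prune

5 AABB tests over nodes [0, 1, 3, 4, 6]; 1 leaf entered; closest P2.

== RESULT ==
2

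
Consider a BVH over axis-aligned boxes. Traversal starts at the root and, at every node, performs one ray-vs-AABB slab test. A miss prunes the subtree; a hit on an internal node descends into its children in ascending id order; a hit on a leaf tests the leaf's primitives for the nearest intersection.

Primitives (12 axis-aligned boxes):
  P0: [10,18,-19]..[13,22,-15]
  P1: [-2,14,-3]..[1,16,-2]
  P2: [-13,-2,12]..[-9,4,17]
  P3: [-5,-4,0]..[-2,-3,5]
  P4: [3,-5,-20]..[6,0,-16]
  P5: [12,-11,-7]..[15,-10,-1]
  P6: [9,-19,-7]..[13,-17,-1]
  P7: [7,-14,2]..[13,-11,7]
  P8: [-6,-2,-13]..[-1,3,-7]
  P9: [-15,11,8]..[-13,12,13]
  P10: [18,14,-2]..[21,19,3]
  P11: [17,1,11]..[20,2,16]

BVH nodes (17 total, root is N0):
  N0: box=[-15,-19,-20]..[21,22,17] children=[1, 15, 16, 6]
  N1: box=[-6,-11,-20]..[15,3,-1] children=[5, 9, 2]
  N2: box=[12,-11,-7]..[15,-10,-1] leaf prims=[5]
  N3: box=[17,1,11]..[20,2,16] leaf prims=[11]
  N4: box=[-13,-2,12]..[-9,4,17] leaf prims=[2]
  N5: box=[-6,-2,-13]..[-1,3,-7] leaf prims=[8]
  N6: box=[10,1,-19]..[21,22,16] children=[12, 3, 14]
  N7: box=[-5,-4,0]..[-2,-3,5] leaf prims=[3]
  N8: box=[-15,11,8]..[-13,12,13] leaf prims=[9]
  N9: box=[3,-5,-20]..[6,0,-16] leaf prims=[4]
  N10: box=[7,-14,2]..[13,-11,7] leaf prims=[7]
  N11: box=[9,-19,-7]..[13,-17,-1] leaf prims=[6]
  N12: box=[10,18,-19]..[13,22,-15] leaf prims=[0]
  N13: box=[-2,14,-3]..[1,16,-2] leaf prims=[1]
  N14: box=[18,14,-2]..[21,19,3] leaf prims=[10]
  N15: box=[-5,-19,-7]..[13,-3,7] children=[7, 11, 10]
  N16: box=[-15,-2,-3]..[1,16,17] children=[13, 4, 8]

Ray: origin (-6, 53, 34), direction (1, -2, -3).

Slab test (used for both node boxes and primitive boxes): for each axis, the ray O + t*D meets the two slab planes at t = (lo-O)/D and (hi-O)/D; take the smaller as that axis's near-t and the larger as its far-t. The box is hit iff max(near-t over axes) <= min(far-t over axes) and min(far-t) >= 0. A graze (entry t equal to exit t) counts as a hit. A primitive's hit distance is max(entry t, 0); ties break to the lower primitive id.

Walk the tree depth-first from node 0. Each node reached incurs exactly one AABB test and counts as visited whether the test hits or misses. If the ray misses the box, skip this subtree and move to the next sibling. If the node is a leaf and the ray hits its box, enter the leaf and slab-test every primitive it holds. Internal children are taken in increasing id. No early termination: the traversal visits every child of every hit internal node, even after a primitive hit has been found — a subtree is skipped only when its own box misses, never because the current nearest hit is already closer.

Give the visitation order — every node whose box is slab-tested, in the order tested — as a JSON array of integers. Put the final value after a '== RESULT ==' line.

Traverse from the root:
N0 x:[-9,27] y:[31/2,36] z:[17/3,18] -> hit [31/2,18], descend [1, 6, 15, 16]
  N1 x:[0,21] y:[25,32] z:[35/3,18] -> miss, prune
  N6 x:[16,27] y:[31/2,26] z:[6,53/3] -> hit [16,53/3], descend [3, 12, 14]
    N3 x:[23,26] y:[51/2,26] z:[6,23/3] -> miss, prune
    N12 x:[16,19] y:[31/2,35/2] z:[49/3,53/3] -> hit [49/3,35/2] leaf, test {P0@t=49/3}
    N14 x:[24,27] y:[17,39/2] z:[31/3,12] -> miss, prune
  N15 x:[1,19] y:[28,36] z:[9,41/3] -> miss, prune
  N16 x:[-9,7] y:[37/2,55/2] z:[17/3,37/3] -> miss, prune

Summary -> nodes [0, 1, 6, 3, 12, 14, 15, 16]; box-tests=8; leaf-entries=1; first=P0

== RESULT ==
[0, 1, 6, 3, 12, 14, 15, 16]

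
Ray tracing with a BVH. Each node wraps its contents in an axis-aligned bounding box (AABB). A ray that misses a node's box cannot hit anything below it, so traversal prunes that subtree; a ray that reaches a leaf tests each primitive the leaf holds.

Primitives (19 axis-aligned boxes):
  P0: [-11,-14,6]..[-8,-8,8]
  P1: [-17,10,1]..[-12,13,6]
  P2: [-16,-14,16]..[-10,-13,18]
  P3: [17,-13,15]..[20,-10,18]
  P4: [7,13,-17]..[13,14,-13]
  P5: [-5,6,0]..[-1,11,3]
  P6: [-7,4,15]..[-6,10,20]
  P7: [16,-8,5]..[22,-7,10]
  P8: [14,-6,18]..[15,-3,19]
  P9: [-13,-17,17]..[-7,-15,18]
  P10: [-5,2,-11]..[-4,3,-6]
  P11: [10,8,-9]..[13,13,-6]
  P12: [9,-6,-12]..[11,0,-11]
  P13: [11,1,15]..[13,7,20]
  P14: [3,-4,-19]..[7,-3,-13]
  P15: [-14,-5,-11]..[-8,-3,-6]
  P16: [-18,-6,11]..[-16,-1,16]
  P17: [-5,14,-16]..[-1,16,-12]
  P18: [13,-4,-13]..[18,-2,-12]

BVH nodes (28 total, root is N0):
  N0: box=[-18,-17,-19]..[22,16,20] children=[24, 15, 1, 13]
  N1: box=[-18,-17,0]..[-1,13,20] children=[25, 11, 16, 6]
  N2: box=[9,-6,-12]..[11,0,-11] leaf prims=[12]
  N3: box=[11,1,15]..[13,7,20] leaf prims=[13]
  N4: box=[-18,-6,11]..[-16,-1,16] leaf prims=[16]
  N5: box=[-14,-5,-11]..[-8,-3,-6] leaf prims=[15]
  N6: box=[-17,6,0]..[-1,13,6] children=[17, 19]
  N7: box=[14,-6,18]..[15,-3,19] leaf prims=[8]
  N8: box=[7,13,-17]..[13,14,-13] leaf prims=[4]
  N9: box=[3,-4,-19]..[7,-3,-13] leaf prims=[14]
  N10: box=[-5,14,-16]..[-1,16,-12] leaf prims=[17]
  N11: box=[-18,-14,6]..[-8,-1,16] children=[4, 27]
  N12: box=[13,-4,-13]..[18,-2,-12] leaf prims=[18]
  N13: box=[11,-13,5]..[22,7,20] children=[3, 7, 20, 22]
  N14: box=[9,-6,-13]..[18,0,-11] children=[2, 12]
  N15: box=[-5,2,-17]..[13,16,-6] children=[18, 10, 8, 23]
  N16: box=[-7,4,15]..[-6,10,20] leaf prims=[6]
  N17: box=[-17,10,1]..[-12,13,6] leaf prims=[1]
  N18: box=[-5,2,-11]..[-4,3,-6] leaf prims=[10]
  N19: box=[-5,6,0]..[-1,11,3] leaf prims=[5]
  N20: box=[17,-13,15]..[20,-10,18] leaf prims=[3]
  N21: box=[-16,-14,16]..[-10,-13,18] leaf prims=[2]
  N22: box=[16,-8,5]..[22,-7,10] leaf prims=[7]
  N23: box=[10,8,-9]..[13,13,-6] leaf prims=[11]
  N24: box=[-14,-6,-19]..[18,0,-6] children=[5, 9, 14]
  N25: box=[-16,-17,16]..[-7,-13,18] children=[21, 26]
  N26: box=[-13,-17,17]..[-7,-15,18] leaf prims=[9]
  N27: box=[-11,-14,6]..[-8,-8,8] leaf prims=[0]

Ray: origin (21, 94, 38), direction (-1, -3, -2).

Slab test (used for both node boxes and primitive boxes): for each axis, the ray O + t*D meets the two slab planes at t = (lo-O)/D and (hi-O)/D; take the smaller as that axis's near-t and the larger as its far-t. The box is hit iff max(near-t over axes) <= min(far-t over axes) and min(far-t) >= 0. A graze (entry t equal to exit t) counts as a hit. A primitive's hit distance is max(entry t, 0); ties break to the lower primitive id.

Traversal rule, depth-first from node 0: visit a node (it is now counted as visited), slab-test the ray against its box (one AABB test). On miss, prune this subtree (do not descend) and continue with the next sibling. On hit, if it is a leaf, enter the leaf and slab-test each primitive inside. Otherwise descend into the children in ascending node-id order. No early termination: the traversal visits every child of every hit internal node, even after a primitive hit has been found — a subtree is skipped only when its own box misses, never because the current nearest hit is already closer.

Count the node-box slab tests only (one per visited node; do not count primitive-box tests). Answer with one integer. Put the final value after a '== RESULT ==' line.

Traverse from the root:
N0 x:[-1,39] y:[26,37] z:[9,57/2] -> hit [26,57/2], descend [1, 13, 15, 24]
  N1 x:[22,39] y:[27,37] z:[9,19] -> miss, prune
  N13 x:[-1,10] y:[29,107/3] z:[9,33/2] -> miss, prune
  N15 x:[8,26] y:[26,92/3] z:[22,55/2] -> hit [26,26], descend [8, 10, 18, 23]
    N8 x:[8,14] y:[80/3,27] z:[51/2,55/2] -> miss, prune
    N10 x:[22,26] y:[26,80/3] z:[25,27] -> hit [26,26] leaf, test {P17@t=26}
    N18 x:[25,26] y:[91/3,92/3] z:[22,49/2] -> miss, prune
    N23 x:[8,11] y:[27,86/3] z:[22,47/2] -> miss, prune
  N24 x:[3,35] y:[94/3,100/3] z:[22,57/2] -> miss, prune

Summary -> nodes [0, 1, 13, 15, 8, 10, 18, 23, 24]; box-tests=9; leaf-entries=1; first=P17

== RESULT ==
9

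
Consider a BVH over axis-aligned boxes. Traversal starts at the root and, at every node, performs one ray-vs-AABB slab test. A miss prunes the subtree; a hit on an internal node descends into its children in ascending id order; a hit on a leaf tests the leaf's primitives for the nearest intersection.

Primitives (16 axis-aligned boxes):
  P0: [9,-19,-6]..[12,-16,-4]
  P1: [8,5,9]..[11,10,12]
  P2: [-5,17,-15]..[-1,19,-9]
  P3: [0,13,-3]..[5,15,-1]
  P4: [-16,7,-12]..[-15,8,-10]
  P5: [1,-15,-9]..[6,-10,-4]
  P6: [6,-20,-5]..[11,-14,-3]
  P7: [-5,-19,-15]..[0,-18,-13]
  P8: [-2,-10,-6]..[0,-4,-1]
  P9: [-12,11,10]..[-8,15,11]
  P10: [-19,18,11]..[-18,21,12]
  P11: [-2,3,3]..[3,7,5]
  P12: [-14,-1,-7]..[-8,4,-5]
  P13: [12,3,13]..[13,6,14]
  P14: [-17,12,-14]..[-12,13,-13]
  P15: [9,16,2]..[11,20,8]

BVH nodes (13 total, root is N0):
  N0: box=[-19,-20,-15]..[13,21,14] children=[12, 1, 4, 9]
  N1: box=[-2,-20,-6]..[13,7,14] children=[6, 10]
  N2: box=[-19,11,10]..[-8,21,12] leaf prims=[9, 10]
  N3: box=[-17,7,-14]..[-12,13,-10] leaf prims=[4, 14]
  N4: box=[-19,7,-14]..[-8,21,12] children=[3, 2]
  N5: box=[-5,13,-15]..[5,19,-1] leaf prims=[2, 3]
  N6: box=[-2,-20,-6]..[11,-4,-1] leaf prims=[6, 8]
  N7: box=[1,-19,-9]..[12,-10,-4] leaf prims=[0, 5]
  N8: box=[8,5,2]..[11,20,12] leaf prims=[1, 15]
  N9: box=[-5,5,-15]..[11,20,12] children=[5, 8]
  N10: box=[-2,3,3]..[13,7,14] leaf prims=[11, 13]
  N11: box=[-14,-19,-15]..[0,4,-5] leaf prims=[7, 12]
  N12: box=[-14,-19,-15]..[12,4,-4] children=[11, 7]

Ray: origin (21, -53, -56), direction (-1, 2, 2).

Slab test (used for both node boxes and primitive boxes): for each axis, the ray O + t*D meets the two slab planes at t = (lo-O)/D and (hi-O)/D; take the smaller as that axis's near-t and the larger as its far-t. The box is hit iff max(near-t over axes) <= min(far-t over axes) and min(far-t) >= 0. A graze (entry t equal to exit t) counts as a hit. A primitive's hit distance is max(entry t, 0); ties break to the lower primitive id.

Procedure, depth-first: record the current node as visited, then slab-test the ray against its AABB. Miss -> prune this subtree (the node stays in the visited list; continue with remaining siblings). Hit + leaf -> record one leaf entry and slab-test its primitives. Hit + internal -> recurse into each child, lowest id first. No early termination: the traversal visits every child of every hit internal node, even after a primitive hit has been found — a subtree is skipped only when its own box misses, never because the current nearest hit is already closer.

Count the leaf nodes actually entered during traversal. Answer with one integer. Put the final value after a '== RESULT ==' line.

Trace the traversal:
N0 x:[8,40] y:[33/2,37] z:[41/2,35] -> hit [41/2,35], descend [1, 4, 9, 12]
  N1 x:[8,23] y:[33/2,30] z:[25,35] -> miss, prune
  N4 x:[29,40] y:[30,37] z:[21,34] -> hit [30,34], descend [2, 3]
    N2 x:[29,40] y:[32,37] z:[33,34] -> hit [33,34] leaf, test {P9@t=33, P10(miss)}
    N3 x:[33,38] y:[30,33] z:[21,23] -> miss, prune
  N9 x:[10,26] y:[29,73/2] z:[41/2,34] -> miss, prune
  N12 x:[9,35] y:[17,57/2] z:[41/2,26] -> hit [41/2,26], descend [7, 11]
    N7 x:[9,20] y:[17,43/2] z:[47/2,26] -> miss, prune
    N11 x:[21,35] y:[17,57/2] z:[41/2,51/2] -> hit [21,51/2] leaf, test {P7(miss), P12(miss)}

Summary -> nodes [0, 1, 4, 2, 3, 9, 12, 7, 11]; box-tests=9; leaf-entries=2; first=P9

== RESULT ==
2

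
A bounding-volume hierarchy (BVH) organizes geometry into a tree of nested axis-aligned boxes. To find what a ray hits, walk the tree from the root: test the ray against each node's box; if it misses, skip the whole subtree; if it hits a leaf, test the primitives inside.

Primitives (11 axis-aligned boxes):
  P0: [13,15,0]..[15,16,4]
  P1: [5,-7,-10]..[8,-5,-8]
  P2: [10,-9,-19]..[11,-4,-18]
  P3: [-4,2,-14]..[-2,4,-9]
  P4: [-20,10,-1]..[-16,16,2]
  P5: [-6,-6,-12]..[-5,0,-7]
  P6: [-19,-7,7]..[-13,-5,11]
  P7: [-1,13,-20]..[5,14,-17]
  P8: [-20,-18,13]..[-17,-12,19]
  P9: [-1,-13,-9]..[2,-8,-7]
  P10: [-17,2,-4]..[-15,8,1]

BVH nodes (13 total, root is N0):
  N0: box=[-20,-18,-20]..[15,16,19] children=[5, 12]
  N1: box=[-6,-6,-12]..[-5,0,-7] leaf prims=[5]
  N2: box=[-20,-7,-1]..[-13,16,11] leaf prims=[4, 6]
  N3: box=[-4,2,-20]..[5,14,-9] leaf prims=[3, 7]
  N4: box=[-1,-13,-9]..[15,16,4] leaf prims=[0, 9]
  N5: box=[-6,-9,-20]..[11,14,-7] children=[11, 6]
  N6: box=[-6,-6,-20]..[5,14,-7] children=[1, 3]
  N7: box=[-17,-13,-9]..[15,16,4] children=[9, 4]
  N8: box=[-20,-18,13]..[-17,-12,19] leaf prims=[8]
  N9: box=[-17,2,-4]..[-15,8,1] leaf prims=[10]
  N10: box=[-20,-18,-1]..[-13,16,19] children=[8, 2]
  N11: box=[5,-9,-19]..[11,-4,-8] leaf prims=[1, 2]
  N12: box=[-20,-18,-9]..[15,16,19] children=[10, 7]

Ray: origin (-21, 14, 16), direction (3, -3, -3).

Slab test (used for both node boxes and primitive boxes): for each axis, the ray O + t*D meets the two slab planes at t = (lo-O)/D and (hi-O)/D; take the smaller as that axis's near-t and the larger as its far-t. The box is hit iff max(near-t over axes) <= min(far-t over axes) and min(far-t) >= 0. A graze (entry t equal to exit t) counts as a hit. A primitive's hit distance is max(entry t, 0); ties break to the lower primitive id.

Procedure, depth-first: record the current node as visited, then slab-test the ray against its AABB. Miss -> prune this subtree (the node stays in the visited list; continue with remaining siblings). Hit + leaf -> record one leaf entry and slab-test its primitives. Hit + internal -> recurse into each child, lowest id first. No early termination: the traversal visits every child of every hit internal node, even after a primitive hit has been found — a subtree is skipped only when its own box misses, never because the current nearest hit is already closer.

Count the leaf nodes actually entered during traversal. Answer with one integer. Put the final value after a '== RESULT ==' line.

Trace the traversal:
N0 x:[1/3,12] y:[-2/3,32/3] z:[-1,12] -> hit [1/3,32/3], descend [5, 12]
  N5 x:[5,32/3] y:[0,23/3] z:[23/3,12] -> hit [23/3,23/3], descend [6, 11]
    N6 x:[5,26/3] y:[0,20/3] z:[23/3,12] -> miss, prune
    N11 x:[26/3,32/3] y:[6,23/3] z:[8,35/3] -> miss, prune
  N12 x:[1/3,12] y:[-2/3,32/3] z:[-1,25/3] -> hit [1/3,25/3], descend [7, 10]
    N7 x:[4/3,12] y:[-2/3,9] z:[4,25/3] -> hit [4,25/3], descend [4, 9]
      N4 x:[20/3,12] y:[-2/3,9] z:[4,25/3] -> hit [20/3,25/3] leaf, test {P0(miss), P9@t=23/3}
      N9 x:[4/3,2] y:[2,4] z:[5,20/3] -> miss, prune
    N10 x:[1/3,8/3] y:[-2/3,32/3] z:[-1,17/3] -> hit [1/3,8/3], descend [2, 8]
      N2 x:[1/3,8/3] y:[-2/3,7] z:[5/3,17/3] -> hit [5/3,8/3] leaf, test {P4(miss), P6(miss)}
      N8 x:[1/3,4/3] y:[26/3,32/3] z:[-1,1] -> miss, prune

Summary -> nodes [0, 5, 6, 11, 12, 7, 4, 9, 10, 2, 8]; box-tests=11; leaf-entries=2; first=P9

== RESULT ==
2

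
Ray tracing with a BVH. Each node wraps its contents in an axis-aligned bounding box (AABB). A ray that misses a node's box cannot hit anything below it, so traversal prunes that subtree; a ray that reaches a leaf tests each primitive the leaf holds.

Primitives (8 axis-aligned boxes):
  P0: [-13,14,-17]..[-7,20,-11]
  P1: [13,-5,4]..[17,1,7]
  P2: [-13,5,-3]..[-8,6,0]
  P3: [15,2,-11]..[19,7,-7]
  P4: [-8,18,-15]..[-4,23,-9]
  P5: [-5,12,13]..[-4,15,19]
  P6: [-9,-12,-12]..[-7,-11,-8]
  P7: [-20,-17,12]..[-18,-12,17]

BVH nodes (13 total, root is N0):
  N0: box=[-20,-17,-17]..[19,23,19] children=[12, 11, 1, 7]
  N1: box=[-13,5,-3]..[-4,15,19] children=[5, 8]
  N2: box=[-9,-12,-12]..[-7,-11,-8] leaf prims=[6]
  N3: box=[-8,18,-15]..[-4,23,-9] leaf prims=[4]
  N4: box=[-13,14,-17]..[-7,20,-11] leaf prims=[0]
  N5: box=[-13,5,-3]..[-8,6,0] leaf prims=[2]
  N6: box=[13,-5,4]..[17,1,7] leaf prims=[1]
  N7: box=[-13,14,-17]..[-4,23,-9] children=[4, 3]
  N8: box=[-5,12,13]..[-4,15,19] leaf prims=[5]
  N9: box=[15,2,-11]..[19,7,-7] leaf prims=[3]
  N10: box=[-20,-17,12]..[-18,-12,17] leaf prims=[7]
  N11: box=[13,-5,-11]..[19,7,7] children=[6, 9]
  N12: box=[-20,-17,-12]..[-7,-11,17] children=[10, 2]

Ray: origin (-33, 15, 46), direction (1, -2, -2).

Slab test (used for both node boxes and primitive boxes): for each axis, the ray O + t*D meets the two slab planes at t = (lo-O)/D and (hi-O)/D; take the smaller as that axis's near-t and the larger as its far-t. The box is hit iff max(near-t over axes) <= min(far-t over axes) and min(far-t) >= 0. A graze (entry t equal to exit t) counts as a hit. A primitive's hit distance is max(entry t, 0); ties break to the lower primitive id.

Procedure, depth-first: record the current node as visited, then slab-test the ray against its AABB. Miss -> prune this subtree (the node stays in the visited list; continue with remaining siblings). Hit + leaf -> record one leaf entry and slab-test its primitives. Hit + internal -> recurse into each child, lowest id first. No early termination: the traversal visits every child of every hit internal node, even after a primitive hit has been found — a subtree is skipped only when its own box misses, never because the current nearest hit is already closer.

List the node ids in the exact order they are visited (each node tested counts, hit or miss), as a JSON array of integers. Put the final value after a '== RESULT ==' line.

Walk:
N0 x:[13,52] y:[-4,16] z:[27/2,63/2] -> hit [27/2,16], descend [1, 7, 11, 12]
  N1 x:[20,29] y:[0,5] z:[27/2,49/2] -> miss, prune
  N7 x:[20,29] y:[-4,1/2] z:[55/2,63/2] -> miss, prune
  N11 x:[46,52] y:[4,10] z:[39/2,57/2] -> miss, prune
  N12 x:[13,26] y:[13,16] z:[29/2,29] -> hit [29/2,16], descend [2, 10]
    N2 x:[24,26] y:[13,27/2] z:[27,29] -> miss, prune
    N10 x:[13,15] y:[27/2,16] z:[29/2,17] -> hit [29/2,15] leaf, test {P7@t=29/2}

Visited [0, 1, 7, 11, 12, 2, 10]. Tests: 7 box, 1 leaf. Nearest: P7.

== RESULT ==
[0, 1, 7, 11, 12, 2, 10]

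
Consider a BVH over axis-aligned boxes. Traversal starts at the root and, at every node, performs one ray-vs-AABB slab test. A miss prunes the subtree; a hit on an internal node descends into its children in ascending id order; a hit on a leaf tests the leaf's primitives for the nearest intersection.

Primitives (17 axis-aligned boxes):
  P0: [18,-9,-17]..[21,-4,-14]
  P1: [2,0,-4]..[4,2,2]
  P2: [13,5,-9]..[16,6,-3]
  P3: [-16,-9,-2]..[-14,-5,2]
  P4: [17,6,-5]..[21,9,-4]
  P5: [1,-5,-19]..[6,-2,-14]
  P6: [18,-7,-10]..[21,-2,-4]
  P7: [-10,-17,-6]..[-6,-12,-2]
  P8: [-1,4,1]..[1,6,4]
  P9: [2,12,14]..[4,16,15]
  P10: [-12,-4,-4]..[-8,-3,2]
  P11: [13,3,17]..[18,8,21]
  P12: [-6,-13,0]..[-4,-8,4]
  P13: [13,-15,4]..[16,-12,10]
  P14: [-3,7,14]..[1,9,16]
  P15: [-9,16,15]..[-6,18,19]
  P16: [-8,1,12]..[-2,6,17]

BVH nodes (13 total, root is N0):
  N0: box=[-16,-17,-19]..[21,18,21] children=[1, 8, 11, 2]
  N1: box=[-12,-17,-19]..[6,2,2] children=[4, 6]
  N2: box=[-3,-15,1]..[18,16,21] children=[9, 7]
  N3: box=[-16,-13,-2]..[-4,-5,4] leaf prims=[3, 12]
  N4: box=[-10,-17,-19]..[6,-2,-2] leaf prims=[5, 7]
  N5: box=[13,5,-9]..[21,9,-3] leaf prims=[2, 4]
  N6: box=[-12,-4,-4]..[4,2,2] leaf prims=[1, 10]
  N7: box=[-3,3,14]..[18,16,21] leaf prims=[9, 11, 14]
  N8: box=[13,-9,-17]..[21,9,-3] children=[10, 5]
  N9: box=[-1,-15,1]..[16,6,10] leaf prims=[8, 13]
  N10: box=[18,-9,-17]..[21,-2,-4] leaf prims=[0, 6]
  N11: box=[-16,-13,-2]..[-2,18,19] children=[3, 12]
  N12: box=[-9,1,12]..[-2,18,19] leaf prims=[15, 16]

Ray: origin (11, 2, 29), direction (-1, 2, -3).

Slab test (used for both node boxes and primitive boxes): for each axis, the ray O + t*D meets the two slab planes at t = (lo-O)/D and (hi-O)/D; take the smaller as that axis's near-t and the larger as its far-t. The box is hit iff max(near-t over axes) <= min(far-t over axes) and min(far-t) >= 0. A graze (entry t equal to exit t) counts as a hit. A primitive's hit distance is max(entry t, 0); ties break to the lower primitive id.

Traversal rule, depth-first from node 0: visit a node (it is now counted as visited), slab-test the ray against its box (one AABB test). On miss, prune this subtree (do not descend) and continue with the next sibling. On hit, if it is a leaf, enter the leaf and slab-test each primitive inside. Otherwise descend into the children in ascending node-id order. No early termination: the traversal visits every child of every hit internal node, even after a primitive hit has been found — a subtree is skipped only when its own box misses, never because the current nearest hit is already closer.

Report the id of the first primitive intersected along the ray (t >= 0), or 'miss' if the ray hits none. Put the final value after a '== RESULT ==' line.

Traverse from the root:
N0 x:[-10,27] y:[-19/2,8] z:[8/3,16] -> hit [8/3,8], descend [1, 2, 8, 11]
  N1 x:[5,23] y:[-19/2,0] z:[9,16] -> miss, prune
  N2 x:[-7,14] y:[-17/2,7] z:[8/3,28/3] -> hit [8/3,7], descend [7, 9]
    N7 x:[-7,14] y:[1/2,7] z:[8/3,5] -> hit [8/3,5] leaf, test {P9(miss), P11(miss), P14(miss)}
    N9 x:[-5,12] y:[-17/2,2] z:[19/3,28/3] -> miss, prune
  N8 x:[-10,-2] y:[-11/2,7/2] z:[32/3,46/3] -> miss, prune
  N11 x:[13,27] y:[-15/2,8] z:[10/3,31/3] -> miss, prune

Summary -> nodes [0, 1, 2, 7, 9, 8, 11]; box-tests=7; leaf-entries=1; first=miss

== RESULT ==
miss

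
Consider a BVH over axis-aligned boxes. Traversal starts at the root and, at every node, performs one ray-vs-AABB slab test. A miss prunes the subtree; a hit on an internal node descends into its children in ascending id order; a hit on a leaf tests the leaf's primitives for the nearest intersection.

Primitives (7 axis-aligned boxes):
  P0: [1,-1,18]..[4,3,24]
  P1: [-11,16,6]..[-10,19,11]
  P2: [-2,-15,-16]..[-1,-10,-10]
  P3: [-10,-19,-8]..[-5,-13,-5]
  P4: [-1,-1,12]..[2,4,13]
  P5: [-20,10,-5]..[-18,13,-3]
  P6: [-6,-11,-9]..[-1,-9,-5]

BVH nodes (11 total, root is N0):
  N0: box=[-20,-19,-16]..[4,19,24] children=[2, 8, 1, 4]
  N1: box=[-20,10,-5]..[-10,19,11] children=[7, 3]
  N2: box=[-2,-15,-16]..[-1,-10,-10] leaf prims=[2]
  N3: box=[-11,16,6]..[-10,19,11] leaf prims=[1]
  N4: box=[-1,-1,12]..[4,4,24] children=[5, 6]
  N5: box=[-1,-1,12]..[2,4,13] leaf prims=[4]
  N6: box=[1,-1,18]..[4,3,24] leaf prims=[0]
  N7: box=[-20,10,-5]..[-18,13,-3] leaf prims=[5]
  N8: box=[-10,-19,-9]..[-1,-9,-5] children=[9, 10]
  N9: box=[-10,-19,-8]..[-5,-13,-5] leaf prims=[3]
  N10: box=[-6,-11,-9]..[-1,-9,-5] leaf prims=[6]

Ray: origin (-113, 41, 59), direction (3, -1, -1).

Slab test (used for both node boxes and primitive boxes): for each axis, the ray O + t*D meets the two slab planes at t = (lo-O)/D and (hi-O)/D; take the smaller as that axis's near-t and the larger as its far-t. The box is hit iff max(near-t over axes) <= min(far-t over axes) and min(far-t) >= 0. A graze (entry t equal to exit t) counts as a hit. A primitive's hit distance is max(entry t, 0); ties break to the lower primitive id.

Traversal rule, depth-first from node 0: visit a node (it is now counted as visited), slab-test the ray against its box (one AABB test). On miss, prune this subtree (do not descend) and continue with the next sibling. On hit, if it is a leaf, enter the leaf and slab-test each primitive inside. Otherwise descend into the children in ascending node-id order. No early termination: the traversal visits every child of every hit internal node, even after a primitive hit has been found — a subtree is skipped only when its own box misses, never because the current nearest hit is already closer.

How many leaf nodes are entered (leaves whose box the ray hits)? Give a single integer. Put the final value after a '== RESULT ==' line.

Traverse from the root:
N0 x:[31,39] y:[22,60] z:[35,75] -> hit [35,39], descend [1, 2, 4, 8]
  N1 x:[31,103/3] y:[22,31] z:[48,64] -> miss, prune
  N2 x:[37,112/3] y:[51,56] z:[69,75] -> miss, prune
  N4 x:[112/3,39] y:[37,42] z:[35,47] -> hit [112/3,39], descend [5, 6]
    N5 x:[112/3,115/3] y:[37,42] z:[46,47] -> miss, prune
    N6 x:[38,39] y:[38,42] z:[35,41] -> hit [38,39] leaf, test {P0@t=38}
  N8 x:[103/3,112/3] y:[50,60] z:[64,68] -> miss, prune

Visited [0, 1, 2, 4, 5, 6, 8]. Tests: 7 box, 1 leaf. Nearest: P0.

== RESULT ==
1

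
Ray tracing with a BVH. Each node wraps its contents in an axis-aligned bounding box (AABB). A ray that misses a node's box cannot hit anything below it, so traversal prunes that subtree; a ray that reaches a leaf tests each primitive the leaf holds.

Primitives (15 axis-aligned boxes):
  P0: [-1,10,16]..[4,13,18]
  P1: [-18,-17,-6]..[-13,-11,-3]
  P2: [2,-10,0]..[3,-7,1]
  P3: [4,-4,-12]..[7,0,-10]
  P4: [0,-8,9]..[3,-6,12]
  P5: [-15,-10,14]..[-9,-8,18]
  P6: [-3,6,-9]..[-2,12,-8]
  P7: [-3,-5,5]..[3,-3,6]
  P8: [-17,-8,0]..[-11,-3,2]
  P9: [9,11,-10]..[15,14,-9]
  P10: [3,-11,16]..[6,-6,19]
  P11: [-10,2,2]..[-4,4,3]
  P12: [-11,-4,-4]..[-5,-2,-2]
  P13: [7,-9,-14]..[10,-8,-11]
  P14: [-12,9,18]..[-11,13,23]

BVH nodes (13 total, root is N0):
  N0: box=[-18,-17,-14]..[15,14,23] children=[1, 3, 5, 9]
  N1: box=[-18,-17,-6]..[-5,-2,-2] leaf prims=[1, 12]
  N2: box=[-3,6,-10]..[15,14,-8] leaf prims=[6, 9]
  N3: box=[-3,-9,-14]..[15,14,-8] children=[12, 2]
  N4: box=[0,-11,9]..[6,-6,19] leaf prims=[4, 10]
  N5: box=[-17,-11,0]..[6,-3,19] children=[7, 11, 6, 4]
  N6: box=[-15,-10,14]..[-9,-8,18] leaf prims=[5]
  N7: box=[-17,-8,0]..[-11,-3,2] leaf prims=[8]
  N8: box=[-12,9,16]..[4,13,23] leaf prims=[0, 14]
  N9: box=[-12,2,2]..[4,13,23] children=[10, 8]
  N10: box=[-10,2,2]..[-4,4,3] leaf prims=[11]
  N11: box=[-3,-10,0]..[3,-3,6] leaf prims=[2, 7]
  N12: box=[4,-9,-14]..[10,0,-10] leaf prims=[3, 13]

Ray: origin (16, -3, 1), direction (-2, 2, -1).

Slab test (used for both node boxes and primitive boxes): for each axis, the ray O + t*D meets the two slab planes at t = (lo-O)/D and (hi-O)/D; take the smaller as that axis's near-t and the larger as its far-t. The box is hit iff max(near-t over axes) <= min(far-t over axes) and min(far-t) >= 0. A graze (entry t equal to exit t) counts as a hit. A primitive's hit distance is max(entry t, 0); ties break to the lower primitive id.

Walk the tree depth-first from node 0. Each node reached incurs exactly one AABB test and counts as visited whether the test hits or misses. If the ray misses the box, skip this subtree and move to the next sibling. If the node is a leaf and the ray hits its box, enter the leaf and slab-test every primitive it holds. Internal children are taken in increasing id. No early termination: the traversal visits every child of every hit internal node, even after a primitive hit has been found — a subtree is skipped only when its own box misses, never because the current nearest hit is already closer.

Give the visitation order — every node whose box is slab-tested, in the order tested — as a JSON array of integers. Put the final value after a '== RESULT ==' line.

Trace the traversal:
N0 x:[1/2,17] y:[-7,17/2] z:[-22,15] -> hit [1/2,17/2], descend [1, 3, 5, 9]
  N1 x:[21/2,17] y:[-7,1/2] z:[3,7] -> miss, prune
  N3 x:[1/2,19/2] y:[-3,17/2] z:[9,15] -> miss, prune
  N5 x:[5,33/2] y:[-4,0] z:[-18,1] -> miss, prune
  N9 x:[6,14] y:[5/2,8] z:[-22,-1] -> miss, prune

5 AABB tests over nodes [0, 1, 3, 5, 9]; 0 leaves entered; closest miss.

== RESULT ==
[0, 1, 3, 5, 9]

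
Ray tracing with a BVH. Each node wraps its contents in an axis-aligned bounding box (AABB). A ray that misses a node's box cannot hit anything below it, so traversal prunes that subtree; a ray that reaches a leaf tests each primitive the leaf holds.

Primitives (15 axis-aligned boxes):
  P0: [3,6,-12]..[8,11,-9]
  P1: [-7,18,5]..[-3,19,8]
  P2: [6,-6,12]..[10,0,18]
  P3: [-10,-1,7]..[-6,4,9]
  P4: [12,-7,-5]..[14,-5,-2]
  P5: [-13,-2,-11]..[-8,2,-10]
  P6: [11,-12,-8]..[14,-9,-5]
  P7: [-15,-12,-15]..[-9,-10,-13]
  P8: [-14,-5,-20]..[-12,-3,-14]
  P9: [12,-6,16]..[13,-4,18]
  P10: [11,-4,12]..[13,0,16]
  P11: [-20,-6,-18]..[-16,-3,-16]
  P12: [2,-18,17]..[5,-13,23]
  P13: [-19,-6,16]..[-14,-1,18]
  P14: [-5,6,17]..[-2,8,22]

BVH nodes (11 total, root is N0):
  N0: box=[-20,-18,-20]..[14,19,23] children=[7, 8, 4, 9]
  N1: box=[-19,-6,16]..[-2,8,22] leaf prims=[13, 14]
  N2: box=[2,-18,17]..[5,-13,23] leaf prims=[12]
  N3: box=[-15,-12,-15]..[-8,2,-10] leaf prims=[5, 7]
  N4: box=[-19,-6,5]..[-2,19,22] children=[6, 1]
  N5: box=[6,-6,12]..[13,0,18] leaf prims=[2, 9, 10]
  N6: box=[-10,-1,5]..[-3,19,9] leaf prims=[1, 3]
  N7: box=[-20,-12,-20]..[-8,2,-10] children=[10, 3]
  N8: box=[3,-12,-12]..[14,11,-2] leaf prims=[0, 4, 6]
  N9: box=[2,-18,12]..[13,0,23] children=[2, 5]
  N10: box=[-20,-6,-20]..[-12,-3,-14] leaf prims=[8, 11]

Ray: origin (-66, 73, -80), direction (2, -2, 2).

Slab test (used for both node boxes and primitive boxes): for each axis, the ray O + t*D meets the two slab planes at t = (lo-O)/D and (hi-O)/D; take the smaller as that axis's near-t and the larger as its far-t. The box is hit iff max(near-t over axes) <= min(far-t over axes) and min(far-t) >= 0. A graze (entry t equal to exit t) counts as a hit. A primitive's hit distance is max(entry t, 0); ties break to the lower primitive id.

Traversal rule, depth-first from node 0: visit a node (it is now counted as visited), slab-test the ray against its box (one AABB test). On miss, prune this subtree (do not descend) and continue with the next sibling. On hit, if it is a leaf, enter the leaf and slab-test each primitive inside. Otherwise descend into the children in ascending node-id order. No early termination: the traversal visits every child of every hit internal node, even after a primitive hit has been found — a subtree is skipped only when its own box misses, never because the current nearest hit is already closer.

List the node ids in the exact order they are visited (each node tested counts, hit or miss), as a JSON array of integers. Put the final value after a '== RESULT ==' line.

Trace the traversal:
N0 x:[23,40] y:[27,91/2] z:[30,103/2] -> hit [30,40], descend [4, 7, 8, 9]
  N4 x:[47/2,32] y:[27,79/2] z:[85/2,51] -> miss, prune
  N7 x:[23,29] y:[71/2,85/2] z:[30,35] -> miss, prune
  N8 x:[69/2,40] y:[31,85/2] z:[34,39] -> hit [69/2,39] leaf, test {P0(miss), P4@t=39, P6(miss)}
  N9 x:[34,79/2] y:[73/2,91/2] z:[46,103/2] -> miss, prune

Summary -> nodes [0, 4, 7, 8, 9]; box-tests=5; leaf-entries=1; first=P4

== RESULT ==
[0, 4, 7, 8, 9]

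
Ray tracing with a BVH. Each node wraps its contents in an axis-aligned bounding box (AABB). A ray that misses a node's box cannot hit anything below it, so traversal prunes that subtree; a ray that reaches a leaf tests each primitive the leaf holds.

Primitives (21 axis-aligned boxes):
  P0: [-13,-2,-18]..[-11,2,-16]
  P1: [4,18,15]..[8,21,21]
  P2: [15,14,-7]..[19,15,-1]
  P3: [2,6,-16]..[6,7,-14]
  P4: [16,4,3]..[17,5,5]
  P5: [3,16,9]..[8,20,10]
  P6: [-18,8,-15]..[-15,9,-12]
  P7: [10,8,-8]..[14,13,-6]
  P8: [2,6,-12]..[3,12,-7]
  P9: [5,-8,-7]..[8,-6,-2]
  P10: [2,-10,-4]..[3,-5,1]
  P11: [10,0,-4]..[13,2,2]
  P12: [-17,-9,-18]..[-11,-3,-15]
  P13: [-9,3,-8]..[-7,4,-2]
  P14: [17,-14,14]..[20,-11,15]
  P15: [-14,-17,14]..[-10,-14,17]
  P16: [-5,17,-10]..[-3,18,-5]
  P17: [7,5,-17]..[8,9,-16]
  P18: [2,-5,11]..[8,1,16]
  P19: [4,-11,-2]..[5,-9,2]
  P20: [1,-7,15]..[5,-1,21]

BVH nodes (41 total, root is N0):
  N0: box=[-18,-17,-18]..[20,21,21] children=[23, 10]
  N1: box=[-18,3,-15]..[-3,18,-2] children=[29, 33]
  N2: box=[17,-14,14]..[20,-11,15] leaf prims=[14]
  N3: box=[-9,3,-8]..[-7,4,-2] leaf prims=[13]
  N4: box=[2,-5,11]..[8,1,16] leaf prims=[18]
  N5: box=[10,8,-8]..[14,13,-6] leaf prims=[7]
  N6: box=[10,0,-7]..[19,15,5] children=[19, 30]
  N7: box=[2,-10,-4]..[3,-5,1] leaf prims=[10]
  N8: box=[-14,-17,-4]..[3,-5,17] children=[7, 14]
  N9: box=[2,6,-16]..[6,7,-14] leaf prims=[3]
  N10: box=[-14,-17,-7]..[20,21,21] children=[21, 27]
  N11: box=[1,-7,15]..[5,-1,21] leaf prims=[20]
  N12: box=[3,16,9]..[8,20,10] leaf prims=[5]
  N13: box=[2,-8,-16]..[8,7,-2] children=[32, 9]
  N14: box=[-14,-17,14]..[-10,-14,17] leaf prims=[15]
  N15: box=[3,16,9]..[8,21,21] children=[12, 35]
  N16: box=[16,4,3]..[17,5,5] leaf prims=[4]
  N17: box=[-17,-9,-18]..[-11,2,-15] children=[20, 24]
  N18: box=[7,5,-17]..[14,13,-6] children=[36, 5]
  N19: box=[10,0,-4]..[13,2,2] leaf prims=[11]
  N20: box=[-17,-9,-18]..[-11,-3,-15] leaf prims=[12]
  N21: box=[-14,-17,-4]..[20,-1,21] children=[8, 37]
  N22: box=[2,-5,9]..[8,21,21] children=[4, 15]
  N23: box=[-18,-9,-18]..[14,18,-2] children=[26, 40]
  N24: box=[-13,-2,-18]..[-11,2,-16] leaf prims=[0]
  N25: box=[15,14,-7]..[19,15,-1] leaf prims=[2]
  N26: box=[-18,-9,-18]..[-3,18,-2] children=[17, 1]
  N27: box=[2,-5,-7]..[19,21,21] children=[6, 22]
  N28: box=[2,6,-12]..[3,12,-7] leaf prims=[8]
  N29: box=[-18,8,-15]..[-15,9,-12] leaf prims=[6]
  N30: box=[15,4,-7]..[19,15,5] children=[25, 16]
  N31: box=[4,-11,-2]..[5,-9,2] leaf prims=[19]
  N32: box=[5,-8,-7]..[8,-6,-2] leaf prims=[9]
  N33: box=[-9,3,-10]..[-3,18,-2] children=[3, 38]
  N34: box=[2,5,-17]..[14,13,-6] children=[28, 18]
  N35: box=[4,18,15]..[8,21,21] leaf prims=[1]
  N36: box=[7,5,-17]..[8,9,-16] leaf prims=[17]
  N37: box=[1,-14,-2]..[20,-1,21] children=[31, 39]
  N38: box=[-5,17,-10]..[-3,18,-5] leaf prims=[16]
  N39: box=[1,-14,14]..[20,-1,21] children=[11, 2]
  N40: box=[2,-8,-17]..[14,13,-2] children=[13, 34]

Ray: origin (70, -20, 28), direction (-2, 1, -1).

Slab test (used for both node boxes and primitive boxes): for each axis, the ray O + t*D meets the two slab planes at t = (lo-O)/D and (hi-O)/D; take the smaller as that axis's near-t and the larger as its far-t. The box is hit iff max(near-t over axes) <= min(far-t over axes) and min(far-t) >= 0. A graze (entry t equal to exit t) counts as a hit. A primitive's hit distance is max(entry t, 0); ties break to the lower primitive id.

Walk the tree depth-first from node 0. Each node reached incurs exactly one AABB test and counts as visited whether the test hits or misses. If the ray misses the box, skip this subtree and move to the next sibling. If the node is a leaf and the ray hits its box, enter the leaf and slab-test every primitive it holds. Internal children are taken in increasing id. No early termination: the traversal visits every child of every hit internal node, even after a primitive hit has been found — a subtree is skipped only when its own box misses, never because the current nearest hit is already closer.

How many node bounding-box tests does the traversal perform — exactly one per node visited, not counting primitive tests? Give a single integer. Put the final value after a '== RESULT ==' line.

Traverse from the root:
N0 x:[25,44] y:[3,41] z:[7,46] -> hit [25,41], descend [10, 23]
  N10 x:[25,42] y:[3,41] z:[7,35] -> hit [25,35], descend [21, 27]
    N21 x:[25,42] y:[3,19] z:[7,32] -> miss, prune
    N27 x:[51/2,34] y:[15,41] z:[7,35] -> hit [51/2,34], descend [6, 22]
      N6 x:[51/2,30] y:[20,35] z:[23,35] -> hit [51/2,30], descend [19, 30]
        N19 x:[57/2,30] y:[20,22] z:[26,32] -> miss, prune
        N30 x:[51/2,55/2] y:[24,35] z:[23,35] -> hit [51/2,55/2], descend [16, 25]
          N16 x:[53/2,27] y:[24,25] z:[23,25] -> miss, prune
          N25 x:[51/2,55/2] y:[34,35] z:[29,35] -> miss, prune
      N22 x:[31,34] y:[15,41] z:[7,19] -> miss, prune
  N23 x:[28,44] y:[11,38] z:[30,46] -> hit [30,38], descend [26, 40]
    N26 x:[73/2,44] y:[11,38] z:[30,46] -> hit [73/2,38], descend [1, 17]
      N1 x:[73/2,44] y:[23,38] z:[30,43] -> hit [73/2,38], descend [29, 33]
        N29 x:[85/2,44] y:[28,29] z:[40,43] -> miss, prune
        N33 x:[73/2,79/2] y:[23,38] z:[30,38] -> hit [73/2,38], descend [3, 38]
          N3 x:[77/2,79/2] y:[23,24] z:[30,36] -> miss, prune
          N38 x:[73/2,75/2] y:[37,38] z:[33,38] -> hit [37,75/2] leaf, test {P16@t=37}
      N17 x:[81/2,87/2] y:[11,22] z:[43,46] -> miss, prune
    N40 x:[28,34] y:[12,33] z:[30,45] -> hit [30,33], descend [13, 34]
      N13 x:[31,34] y:[12,27] z:[30,44] -> miss, prune
      N34 x:[28,34] y:[25,33] z:[34,45] -> miss, prune

21 AABB tests over nodes [0, 10, 21, 27, 6, 19, 30, 16, 25, 22, 23, 26, 1, 29, 33, 3, 38, 17, 40, 13, 34]; 1 leaf entered; closest P16.

== RESULT ==
21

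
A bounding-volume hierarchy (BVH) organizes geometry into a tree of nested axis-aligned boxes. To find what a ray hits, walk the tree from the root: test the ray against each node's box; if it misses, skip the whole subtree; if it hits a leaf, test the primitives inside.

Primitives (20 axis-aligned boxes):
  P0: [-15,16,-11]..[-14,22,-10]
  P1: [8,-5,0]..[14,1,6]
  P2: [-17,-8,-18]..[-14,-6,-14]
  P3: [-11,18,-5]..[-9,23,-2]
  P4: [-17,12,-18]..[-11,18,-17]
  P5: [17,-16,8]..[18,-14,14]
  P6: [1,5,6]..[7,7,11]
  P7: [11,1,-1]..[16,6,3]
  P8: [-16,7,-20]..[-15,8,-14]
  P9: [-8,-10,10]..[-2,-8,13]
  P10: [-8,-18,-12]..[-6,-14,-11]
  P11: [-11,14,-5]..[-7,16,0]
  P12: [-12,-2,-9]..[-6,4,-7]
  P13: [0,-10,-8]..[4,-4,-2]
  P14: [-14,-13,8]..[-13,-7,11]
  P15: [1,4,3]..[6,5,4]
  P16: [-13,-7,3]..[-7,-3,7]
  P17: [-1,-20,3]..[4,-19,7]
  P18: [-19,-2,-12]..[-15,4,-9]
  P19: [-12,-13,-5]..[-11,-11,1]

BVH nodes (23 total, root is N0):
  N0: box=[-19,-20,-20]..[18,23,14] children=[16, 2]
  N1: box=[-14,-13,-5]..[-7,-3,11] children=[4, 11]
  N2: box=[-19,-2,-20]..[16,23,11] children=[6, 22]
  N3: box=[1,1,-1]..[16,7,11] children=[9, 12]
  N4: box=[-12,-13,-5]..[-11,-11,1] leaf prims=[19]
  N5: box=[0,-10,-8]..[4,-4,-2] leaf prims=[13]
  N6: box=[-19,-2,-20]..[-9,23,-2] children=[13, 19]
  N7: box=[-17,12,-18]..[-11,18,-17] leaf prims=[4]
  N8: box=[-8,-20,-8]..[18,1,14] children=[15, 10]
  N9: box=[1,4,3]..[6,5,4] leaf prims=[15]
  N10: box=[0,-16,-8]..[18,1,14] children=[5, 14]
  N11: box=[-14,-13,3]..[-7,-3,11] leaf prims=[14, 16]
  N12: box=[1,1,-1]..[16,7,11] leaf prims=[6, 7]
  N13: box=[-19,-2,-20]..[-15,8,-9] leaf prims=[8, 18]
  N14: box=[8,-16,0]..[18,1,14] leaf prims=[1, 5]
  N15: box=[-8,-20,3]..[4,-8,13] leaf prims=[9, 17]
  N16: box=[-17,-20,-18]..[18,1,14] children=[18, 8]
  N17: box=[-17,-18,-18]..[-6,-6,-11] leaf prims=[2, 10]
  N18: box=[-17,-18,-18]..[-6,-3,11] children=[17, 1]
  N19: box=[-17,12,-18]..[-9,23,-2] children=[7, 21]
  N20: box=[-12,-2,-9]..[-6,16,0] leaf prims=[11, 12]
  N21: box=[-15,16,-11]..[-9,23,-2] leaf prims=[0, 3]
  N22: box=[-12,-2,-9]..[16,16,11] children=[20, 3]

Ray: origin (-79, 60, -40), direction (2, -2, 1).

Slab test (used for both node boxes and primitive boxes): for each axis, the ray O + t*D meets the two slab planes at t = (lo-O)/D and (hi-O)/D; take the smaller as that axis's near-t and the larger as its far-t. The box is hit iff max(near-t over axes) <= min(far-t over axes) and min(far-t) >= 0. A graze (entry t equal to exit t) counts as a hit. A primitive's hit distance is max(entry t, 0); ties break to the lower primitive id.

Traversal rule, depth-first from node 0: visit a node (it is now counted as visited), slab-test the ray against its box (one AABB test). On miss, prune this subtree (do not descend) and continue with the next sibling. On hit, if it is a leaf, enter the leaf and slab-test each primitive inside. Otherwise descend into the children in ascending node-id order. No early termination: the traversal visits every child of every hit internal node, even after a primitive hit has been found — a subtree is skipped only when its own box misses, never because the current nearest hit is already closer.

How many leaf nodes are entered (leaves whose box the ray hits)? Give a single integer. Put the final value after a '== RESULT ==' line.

Trace the traversal:
N0 x:[30,97/2] y:[37/2,40] z:[20,54] -> hit [30,40], descend [2, 16]
  N2 x:[30,95/2] y:[37/2,31] z:[20,51] -> hit [30,31], descend [6, 22]
    N6 x:[30,35] y:[37/2,31] z:[20,38] -> hit [30,31], descend [13, 19]
      N13 x:[30,32] y:[26,31] z:[20,31] -> hit [30,31] leaf, test {P8(miss), P18@t=30}
      N19 x:[31,35] y:[37/2,24] z:[22,38] -> miss, prune
    N22 x:[67/2,95/2] y:[22,31] z:[31,51] -> miss, prune
  N16 x:[31,97/2] y:[59/2,40] z:[22,54] -> hit [31,40], descend [8, 18]
    N8 x:[71/2,97/2] y:[59/2,40] z:[32,54] -> hit [71/2,40], descend [10, 15]
      N10 x:[79/2,97/2] y:[59/2,38] z:[32,54] -> miss, prune
      N15 x:[71/2,83/2] y:[34,40] z:[43,53] -> miss, prune
    N18 x:[31,73/2] y:[63/2,39] z:[22,51] -> hit [63/2,73/2], descend [1, 17]
      N1 x:[65/2,36] y:[63/2,73/2] z:[35,51] -> hit [35,36], descend [4, 11]
        N4 x:[67/2,34] y:[71/2,73/2] z:[35,41] -> miss, prune
        N11 x:[65/2,36] y:[63/2,73/2] z:[43,51] -> miss, prune
      N17 x:[31,73/2] y:[33,39] z:[22,29] -> miss, prune

Visited [0, 2, 6, 13, 19, 22, 16, 8, 10, 15, 18, 1, 4, 11, 17]. Tests: 15 box, 1 leaf. Nearest: P18.

== RESULT ==
1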